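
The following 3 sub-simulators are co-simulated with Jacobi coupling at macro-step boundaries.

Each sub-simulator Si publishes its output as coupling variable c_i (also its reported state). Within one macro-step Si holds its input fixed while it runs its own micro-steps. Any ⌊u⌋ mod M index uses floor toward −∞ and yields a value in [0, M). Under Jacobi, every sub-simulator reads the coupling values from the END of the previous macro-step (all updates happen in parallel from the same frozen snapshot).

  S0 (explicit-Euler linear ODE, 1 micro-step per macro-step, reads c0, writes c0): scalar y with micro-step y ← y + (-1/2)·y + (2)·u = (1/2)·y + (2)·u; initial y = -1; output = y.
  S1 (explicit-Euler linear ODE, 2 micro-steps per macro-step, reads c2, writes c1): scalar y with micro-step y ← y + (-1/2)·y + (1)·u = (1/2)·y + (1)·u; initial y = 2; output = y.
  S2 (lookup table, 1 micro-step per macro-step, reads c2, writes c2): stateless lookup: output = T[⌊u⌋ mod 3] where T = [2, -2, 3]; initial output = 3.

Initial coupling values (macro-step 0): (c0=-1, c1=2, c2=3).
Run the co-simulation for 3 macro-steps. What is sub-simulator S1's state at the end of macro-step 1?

S1 state at macro-step 1 = 5

macro 1: S0 reads c0=-1 → after 1×micro: -5/2; S1 reads c2=3 → after 2×micro: 5; S2 reads c2=3 → after 1×micro: 2 ⇒ (c0=-5/2, c1=5, c2=2)
macro 2: S0 reads c0=-5/2 → after 1×micro: -25/4; S1 reads c2=2 → after 2×micro: 17/4; S2 reads c2=2 → after 1×micro: 3 ⇒ (c0=-25/4, c1=17/4, c2=3)
macro 3: S0 reads c0=-25/4 → after 1×micro: -125/8; S1 reads c2=3 → after 2×micro: 89/16; S2 reads c2=3 → after 1×micro: 2 ⇒ (c0=-125/8, c1=89/16, c2=2)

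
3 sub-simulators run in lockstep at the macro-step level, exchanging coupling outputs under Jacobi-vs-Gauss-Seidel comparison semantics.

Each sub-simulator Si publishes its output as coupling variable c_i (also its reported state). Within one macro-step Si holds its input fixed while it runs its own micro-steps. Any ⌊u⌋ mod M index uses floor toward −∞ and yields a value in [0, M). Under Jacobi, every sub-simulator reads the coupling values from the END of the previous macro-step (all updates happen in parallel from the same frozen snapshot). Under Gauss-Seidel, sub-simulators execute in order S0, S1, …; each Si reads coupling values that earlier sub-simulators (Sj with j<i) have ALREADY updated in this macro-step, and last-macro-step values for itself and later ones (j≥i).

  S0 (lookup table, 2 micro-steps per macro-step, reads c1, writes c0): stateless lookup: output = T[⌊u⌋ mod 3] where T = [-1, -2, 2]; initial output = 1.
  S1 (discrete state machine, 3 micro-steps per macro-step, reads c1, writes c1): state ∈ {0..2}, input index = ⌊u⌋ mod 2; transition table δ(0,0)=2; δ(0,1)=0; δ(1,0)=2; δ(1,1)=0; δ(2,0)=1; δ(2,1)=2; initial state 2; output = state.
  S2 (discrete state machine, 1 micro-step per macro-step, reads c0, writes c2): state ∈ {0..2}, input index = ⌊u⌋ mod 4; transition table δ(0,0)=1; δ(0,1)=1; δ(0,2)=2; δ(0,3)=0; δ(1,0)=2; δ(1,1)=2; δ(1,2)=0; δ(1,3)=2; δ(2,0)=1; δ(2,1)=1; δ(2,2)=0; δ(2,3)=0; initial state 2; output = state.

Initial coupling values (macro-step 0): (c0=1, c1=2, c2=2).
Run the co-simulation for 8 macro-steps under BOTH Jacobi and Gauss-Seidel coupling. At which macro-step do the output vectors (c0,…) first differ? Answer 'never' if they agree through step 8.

[Jacobi] macro 1: S0 reads c1=2 → after 2×micro: 2; S1 reads c1=2 → after 3×micro: 1; S2 reads c0=1 → after 1×micro: 1 ⇒ (c0=2, c1=1, c2=1)
[Jacobi] macro 2: S0 reads c1=1 → after 2×micro: -2; S1 reads c1=1 → after 3×micro: 0; S2 reads c0=2 → after 1×micro: 0 ⇒ (c0=-2, c1=0, c2=0)
[Jacobi] macro 3: S0 reads c1=0 → after 2×micro: -1; S1 reads c1=0 → after 3×micro: 2; S2 reads c0=-2 → after 1×micro: 2 ⇒ (c0=-1, c1=2, c2=2)
[Jacobi] macro 4: S0 reads c1=2 → after 2×micro: 2; S1 reads c1=2 → after 3×micro: 1; S2 reads c0=-1 → after 1×micro: 0 ⇒ (c0=2, c1=1, c2=0)
[Jacobi] macro 5: S0 reads c1=1 → after 2×micro: -2; S1 reads c1=1 → after 3×micro: 0; S2 reads c0=2 → after 1×micro: 2 ⇒ (c0=-2, c1=0, c2=2)
[Jacobi] macro 6: S0 reads c1=0 → after 2×micro: -1; S1 reads c1=0 → after 3×micro: 2; S2 reads c0=-2 → after 1×micro: 0 ⇒ (c0=-1, c1=2, c2=0)
[Jacobi] macro 7: S0 reads c1=2 → after 2×micro: 2; S1 reads c1=2 → after 3×micro: 1; S2 reads c0=-1 → after 1×micro: 0 ⇒ (c0=2, c1=1, c2=0)
[Jacobi] macro 8: S0 reads c1=1 → after 2×micro: -2; S1 reads c1=1 → after 3×micro: 0; S2 reads c0=2 → after 1×micro: 2 ⇒ (c0=-2, c1=0, c2=2)
[Gauss-Seidel] macro 1: S0 reads c1=2 → after 2×micro: 2; S1 reads c1=2 → after 3×micro: 1; S2 reads c0=2 → after 1×micro: 0 ⇒ (c0=2, c1=1, c2=0)
[Gauss-Seidel] macro 2: S0 reads c1=1 → after 2×micro: -2; S1 reads c1=1 → after 3×micro: 0; S2 reads c0=-2 → after 1×micro: 2 ⇒ (c0=-2, c1=0, c2=2)
[Gauss-Seidel] macro 3: S0 reads c1=0 → after 2×micro: -1; S1 reads c1=0 → after 3×micro: 2; S2 reads c0=-1 → after 1×micro: 0 ⇒ (c0=-1, c1=2, c2=0)
[Gauss-Seidel] macro 4: S0 reads c1=2 → after 2×micro: 2; S1 reads c1=2 → after 3×micro: 1; S2 reads c0=2 → after 1×micro: 2 ⇒ (c0=2, c1=1, c2=2)
[Gauss-Seidel] macro 5: S0 reads c1=1 → after 2×micro: -2; S1 reads c1=1 → after 3×micro: 0; S2 reads c0=-2 → after 1×micro: 0 ⇒ (c0=-2, c1=0, c2=0)
[Gauss-Seidel] macro 6: S0 reads c1=0 → after 2×micro: -1; S1 reads c1=0 → after 3×micro: 2; S2 reads c0=-1 → after 1×micro: 0 ⇒ (c0=-1, c1=2, c2=0)
[Gauss-Seidel] macro 7: S0 reads c1=2 → after 2×micro: 2; S1 reads c1=2 → after 3×micro: 1; S2 reads c0=2 → after 1×micro: 2 ⇒ (c0=2, c1=1, c2=2)
[Gauss-Seidel] macro 8: S0 reads c1=1 → after 2×micro: -2; S1 reads c1=1 → after 3×micro: 0; S2 reads c0=-2 → after 1×micro: 0 ⇒ (c0=-2, c1=0, c2=0)

first divergence at macro-step: 1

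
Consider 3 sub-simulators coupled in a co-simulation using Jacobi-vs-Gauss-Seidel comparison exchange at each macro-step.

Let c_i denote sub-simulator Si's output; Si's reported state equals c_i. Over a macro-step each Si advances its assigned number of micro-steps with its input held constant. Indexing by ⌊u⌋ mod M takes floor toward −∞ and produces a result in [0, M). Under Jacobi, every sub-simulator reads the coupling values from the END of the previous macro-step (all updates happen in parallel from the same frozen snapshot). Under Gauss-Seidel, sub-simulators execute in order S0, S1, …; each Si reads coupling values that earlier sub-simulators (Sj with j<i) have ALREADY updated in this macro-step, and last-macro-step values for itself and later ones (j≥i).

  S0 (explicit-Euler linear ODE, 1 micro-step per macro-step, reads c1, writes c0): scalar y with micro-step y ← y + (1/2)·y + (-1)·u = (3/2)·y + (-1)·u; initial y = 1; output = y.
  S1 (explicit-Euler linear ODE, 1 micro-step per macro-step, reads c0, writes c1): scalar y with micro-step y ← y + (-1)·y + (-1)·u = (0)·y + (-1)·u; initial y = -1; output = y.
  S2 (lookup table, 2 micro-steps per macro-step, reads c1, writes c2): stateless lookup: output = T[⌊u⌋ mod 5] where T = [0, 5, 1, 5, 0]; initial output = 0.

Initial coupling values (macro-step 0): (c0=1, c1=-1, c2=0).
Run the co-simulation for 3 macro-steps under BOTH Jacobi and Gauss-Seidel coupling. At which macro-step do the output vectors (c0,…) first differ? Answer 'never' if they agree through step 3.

first divergence at macro-step: 1

[Jacobi] macro 1: S0 reads c1=-1 → after 1×micro: 5/2; S1 reads c0=1 → after 1×micro: -1; S2 reads c1=-1 → after 2×micro: 0 ⇒ (c0=5/2, c1=-1, c2=0)
[Jacobi] macro 2: S0 reads c1=-1 → after 1×micro: 19/4; S1 reads c0=5/2 → after 1×micro: -5/2; S2 reads c1=-1 → after 2×micro: 0 ⇒ (c0=19/4, c1=-5/2, c2=0)
[Jacobi] macro 3: S0 reads c1=-5/2 → after 1×micro: 77/8; S1 reads c0=19/4 → after 1×micro: -19/4; S2 reads c1=-5/2 → after 2×micro: 1 ⇒ (c0=77/8, c1=-19/4, c2=1)
[Gauss-Seidel] macro 1: S0 reads c1=-1 → after 1×micro: 5/2; S1 reads c0=5/2 → after 1×micro: -5/2; S2 reads c1=-5/2 → after 2×micro: 1 ⇒ (c0=5/2, c1=-5/2, c2=1)
[Gauss-Seidel] macro 2: S0 reads c1=-5/2 → after 1×micro: 25/4; S1 reads c0=25/4 → after 1×micro: -25/4; S2 reads c1=-25/4 → after 2×micro: 5 ⇒ (c0=25/4, c1=-25/4, c2=5)
[Gauss-Seidel] macro 3: S0 reads c1=-25/4 → after 1×micro: 125/8; S1 reads c0=125/8 → after 1×micro: -125/8; S2 reads c1=-125/8 → after 2×micro: 0 ⇒ (c0=125/8, c1=-125/8, c2=0)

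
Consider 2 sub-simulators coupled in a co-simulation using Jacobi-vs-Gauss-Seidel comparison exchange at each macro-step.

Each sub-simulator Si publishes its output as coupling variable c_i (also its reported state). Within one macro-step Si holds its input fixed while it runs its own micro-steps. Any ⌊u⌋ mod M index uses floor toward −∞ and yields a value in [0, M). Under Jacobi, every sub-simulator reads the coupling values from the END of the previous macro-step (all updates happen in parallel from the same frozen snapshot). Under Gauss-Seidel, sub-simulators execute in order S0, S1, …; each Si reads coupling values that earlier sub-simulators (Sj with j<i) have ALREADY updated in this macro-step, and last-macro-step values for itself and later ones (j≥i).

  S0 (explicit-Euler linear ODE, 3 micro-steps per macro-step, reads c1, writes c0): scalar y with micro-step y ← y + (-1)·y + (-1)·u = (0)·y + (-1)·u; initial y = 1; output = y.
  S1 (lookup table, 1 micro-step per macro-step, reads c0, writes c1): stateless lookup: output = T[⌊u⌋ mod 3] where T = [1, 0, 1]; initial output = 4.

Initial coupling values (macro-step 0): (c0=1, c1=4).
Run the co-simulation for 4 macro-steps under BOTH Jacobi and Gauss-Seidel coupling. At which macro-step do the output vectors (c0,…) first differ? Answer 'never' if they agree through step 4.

[Jacobi] macro 1: S0 reads c1=4 → after 3×micro: -4; S1 reads c0=1 → after 1×micro: 0 ⇒ (c0=-4, c1=0)
[Jacobi] macro 2: S0 reads c1=0 → after 3×micro: 0; S1 reads c0=-4 → after 1×micro: 1 ⇒ (c0=0, c1=1)
[Jacobi] macro 3: S0 reads c1=1 → after 3×micro: -1; S1 reads c0=0 → after 1×micro: 1 ⇒ (c0=-1, c1=1)
[Jacobi] macro 4: S0 reads c1=1 → after 3×micro: -1; S1 reads c0=-1 → after 1×micro: 1 ⇒ (c0=-1, c1=1)
[Gauss-Seidel] macro 1: S0 reads c1=4 → after 3×micro: -4; S1 reads c0=-4 → after 1×micro: 1 ⇒ (c0=-4, c1=1)
[Gauss-Seidel] macro 2: S0 reads c1=1 → after 3×micro: -1; S1 reads c0=-1 → after 1×micro: 1 ⇒ (c0=-1, c1=1)
[Gauss-Seidel] macro 3: S0 reads c1=1 → after 3×micro: -1; S1 reads c0=-1 → after 1×micro: 1 ⇒ (c0=-1, c1=1)
[Gauss-Seidel] macro 4: S0 reads c1=1 → after 3×micro: -1; S1 reads c0=-1 → after 1×micro: 1 ⇒ (c0=-1, c1=1)

first divergence at macro-step: 1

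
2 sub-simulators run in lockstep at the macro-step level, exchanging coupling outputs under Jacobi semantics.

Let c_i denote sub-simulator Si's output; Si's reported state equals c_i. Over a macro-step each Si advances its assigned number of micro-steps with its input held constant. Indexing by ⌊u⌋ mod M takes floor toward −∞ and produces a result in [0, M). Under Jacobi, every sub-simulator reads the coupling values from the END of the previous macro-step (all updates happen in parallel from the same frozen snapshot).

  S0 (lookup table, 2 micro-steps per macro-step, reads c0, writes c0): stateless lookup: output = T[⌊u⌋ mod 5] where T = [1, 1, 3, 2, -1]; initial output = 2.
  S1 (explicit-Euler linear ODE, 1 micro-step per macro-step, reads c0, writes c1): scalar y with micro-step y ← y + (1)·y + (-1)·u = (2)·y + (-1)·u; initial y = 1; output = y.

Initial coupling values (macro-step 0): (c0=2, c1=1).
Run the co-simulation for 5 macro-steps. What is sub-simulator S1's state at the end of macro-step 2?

S1 state at macro-step 2 = -3

macro 1: S0 reads c0=2 → after 2×micro: 3; S1 reads c0=2 → after 1×micro: 0 ⇒ (c0=3, c1=0)
macro 2: S0 reads c0=3 → after 2×micro: 2; S1 reads c0=3 → after 1×micro: -3 ⇒ (c0=2, c1=-3)
macro 3: S0 reads c0=2 → after 2×micro: 3; S1 reads c0=2 → after 1×micro: -8 ⇒ (c0=3, c1=-8)
macro 4: S0 reads c0=3 → after 2×micro: 2; S1 reads c0=3 → after 1×micro: -19 ⇒ (c0=2, c1=-19)
macro 5: S0 reads c0=2 → after 2×micro: 3; S1 reads c0=2 → after 1×micro: -40 ⇒ (c0=3, c1=-40)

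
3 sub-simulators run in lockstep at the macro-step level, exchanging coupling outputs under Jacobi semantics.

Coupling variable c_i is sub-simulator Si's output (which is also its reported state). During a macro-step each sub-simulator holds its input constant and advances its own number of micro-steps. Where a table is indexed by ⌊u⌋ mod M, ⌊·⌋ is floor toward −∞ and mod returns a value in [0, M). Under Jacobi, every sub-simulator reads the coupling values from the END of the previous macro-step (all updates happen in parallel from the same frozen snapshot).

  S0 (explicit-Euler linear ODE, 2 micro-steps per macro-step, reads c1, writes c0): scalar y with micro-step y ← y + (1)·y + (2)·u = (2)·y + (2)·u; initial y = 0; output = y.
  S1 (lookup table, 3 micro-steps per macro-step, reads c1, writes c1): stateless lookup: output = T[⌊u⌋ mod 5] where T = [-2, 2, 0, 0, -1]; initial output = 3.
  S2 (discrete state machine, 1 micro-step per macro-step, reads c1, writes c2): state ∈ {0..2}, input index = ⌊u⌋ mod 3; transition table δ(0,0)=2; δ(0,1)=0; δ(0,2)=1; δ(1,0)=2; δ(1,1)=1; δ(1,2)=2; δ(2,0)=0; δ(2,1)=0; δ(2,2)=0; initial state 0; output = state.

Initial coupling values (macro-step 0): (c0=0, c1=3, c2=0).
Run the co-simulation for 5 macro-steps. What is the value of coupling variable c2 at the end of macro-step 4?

macro 1: S0 reads c1=3 → after 2×micro: 18; S1 reads c1=3 → after 3×micro: 0; S2 reads c1=3 → after 1×micro: 2 ⇒ (c0=18, c1=0, c2=2)
macro 2: S0 reads c1=0 → after 2×micro: 72; S1 reads c1=0 → after 3×micro: -2; S2 reads c1=0 → after 1×micro: 0 ⇒ (c0=72, c1=-2, c2=0)
macro 3: S0 reads c1=-2 → after 2×micro: 276; S1 reads c1=-2 → after 3×micro: 0; S2 reads c1=-2 → after 1×micro: 0 ⇒ (c0=276, c1=0, c2=0)
macro 4: S0 reads c1=0 → after 2×micro: 1104; S1 reads c1=0 → after 3×micro: -2; S2 reads c1=0 → after 1×micro: 2 ⇒ (c0=1104, c1=-2, c2=2)
macro 5: S0 reads c1=-2 → after 2×micro: 4404; S1 reads c1=-2 → after 3×micro: 0; S2 reads c1=-2 → after 1×micro: 0 ⇒ (c0=4404, c1=0, c2=0)

c2 at macro-step 4 = 2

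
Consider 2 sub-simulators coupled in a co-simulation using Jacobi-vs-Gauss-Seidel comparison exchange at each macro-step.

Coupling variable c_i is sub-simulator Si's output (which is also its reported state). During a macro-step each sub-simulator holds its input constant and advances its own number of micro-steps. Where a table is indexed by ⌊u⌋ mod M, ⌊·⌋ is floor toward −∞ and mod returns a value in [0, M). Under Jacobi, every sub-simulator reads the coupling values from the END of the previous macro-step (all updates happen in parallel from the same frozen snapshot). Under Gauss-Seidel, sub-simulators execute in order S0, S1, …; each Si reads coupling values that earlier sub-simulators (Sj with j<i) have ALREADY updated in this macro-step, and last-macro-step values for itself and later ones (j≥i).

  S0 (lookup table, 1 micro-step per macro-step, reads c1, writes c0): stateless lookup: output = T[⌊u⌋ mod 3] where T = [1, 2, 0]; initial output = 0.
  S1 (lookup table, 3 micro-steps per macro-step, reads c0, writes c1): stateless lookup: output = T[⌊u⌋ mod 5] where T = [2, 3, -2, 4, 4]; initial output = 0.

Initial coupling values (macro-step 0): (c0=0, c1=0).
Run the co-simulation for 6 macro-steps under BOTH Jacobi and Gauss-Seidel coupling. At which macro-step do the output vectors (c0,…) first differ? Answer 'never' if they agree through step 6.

first divergence at macro-step: 1

[Jacobi] macro 1: S0 reads c1=0 → after 1×micro: 1; S1 reads c0=0 → after 3×micro: 2 ⇒ (c0=1, c1=2)
[Jacobi] macro 2: S0 reads c1=2 → after 1×micro: 0; S1 reads c0=1 → after 3×micro: 3 ⇒ (c0=0, c1=3)
[Jacobi] macro 3: S0 reads c1=3 → after 1×micro: 1; S1 reads c0=0 → after 3×micro: 2 ⇒ (c0=1, c1=2)
[Jacobi] macro 4: S0 reads c1=2 → after 1×micro: 0; S1 reads c0=1 → after 3×micro: 3 ⇒ (c0=0, c1=3)
[Jacobi] macro 5: S0 reads c1=3 → after 1×micro: 1; S1 reads c0=0 → after 3×micro: 2 ⇒ (c0=1, c1=2)
[Jacobi] macro 6: S0 reads c1=2 → after 1×micro: 0; S1 reads c0=1 → after 3×micro: 3 ⇒ (c0=0, c1=3)
[Gauss-Seidel] macro 1: S0 reads c1=0 → after 1×micro: 1; S1 reads c0=1 → after 3×micro: 3 ⇒ (c0=1, c1=3)
[Gauss-Seidel] macro 2: S0 reads c1=3 → after 1×micro: 1; S1 reads c0=1 → after 3×micro: 3 ⇒ (c0=1, c1=3)
[Gauss-Seidel] macro 3: S0 reads c1=3 → after 1×micro: 1; S1 reads c0=1 → after 3×micro: 3 ⇒ (c0=1, c1=3)
[Gauss-Seidel] macro 4: S0 reads c1=3 → after 1×micro: 1; S1 reads c0=1 → after 3×micro: 3 ⇒ (c0=1, c1=3)
[Gauss-Seidel] macro 5: S0 reads c1=3 → after 1×micro: 1; S1 reads c0=1 → after 3×micro: 3 ⇒ (c0=1, c1=3)
[Gauss-Seidel] macro 6: S0 reads c1=3 → after 1×micro: 1; S1 reads c0=1 → after 3×micro: 3 ⇒ (c0=1, c1=3)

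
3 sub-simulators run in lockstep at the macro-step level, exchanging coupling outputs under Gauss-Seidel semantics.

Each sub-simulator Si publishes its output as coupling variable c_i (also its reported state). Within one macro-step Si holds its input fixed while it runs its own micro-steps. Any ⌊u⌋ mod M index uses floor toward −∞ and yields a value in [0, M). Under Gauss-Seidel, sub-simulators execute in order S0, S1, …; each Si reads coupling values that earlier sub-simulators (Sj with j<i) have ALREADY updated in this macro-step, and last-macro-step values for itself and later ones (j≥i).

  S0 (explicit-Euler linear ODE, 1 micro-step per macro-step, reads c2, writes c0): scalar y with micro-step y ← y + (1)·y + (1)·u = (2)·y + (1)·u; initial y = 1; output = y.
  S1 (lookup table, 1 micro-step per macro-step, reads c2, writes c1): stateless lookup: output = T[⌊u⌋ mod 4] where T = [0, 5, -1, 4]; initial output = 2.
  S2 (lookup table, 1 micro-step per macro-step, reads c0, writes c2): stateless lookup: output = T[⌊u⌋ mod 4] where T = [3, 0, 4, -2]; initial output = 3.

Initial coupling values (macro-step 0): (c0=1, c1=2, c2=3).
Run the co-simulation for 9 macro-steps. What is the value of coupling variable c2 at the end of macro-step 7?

c2 at macro-step 7 = 3

macro 1: S0 reads c2=3 → after 1×micro: 5; S1 reads c2=3 → after 1×micro: 4; S2 reads c0=5 → after 1×micro: 0 ⇒ (c0=5, c1=4, c2=0)
macro 2: S0 reads c2=0 → after 1×micro: 10; S1 reads c2=0 → after 1×micro: 0; S2 reads c0=10 → after 1×micro: 4 ⇒ (c0=10, c1=0, c2=4)
macro 3: S0 reads c2=4 → after 1×micro: 24; S1 reads c2=4 → after 1×micro: 0; S2 reads c0=24 → after 1×micro: 3 ⇒ (c0=24, c1=0, c2=3)
macro 4: S0 reads c2=3 → after 1×micro: 51; S1 reads c2=3 → after 1×micro: 4; S2 reads c0=51 → after 1×micro: -2 ⇒ (c0=51, c1=4, c2=-2)
macro 5: S0 reads c2=-2 → after 1×micro: 100; S1 reads c2=-2 → after 1×micro: -1; S2 reads c0=100 → after 1×micro: 3 ⇒ (c0=100, c1=-1, c2=3)
macro 6: S0 reads c2=3 → after 1×micro: 203; S1 reads c2=3 → after 1×micro: 4; S2 reads c0=203 → after 1×micro: -2 ⇒ (c0=203, c1=4, c2=-2)
macro 7: S0 reads c2=-2 → after 1×micro: 404; S1 reads c2=-2 → after 1×micro: -1; S2 reads c0=404 → after 1×micro: 3 ⇒ (c0=404, c1=-1, c2=3)
macro 8: S0 reads c2=3 → after 1×micro: 811; S1 reads c2=3 → after 1×micro: 4; S2 reads c0=811 → after 1×micro: -2 ⇒ (c0=811, c1=4, c2=-2)
macro 9: S0 reads c2=-2 → after 1×micro: 1620; S1 reads c2=-2 → after 1×micro: -1; S2 reads c0=1620 → after 1×micro: 3 ⇒ (c0=1620, c1=-1, c2=3)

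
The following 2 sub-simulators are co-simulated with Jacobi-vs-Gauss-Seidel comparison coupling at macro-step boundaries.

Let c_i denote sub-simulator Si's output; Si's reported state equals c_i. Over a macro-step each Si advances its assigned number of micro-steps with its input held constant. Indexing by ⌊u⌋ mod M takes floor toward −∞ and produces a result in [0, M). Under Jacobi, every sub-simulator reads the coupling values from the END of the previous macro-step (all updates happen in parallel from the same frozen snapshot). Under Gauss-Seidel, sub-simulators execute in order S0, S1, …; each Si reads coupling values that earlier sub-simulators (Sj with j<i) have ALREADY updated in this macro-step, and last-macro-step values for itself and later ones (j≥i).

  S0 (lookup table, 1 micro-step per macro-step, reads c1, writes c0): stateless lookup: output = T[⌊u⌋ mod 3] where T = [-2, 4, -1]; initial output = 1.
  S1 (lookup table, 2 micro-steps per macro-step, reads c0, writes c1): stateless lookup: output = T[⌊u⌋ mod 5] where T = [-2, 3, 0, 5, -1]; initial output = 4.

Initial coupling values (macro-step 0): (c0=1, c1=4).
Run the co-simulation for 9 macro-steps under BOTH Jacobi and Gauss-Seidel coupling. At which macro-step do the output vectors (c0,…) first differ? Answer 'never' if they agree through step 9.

first divergence at macro-step: 1

[Jacobi] macro 1: S0 reads c1=4 → after 1×micro: 4; S1 reads c0=1 → after 2×micro: 3 ⇒ (c0=4, c1=3)
[Jacobi] macro 2: S0 reads c1=3 → after 1×micro: -2; S1 reads c0=4 → after 2×micro: -1 ⇒ (c0=-2, c1=-1)
[Jacobi] macro 3: S0 reads c1=-1 → after 1×micro: -1; S1 reads c0=-2 → after 2×micro: 5 ⇒ (c0=-1, c1=5)
[Jacobi] macro 4: S0 reads c1=5 → after 1×micro: -1; S1 reads c0=-1 → after 2×micro: -1 ⇒ (c0=-1, c1=-1)
[Jacobi] macro 5: S0 reads c1=-1 → after 1×micro: -1; S1 reads c0=-1 → after 2×micro: -1 ⇒ (c0=-1, c1=-1)
[Jacobi] macro 6: S0 reads c1=-1 → after 1×micro: -1; S1 reads c0=-1 → after 2×micro: -1 ⇒ (c0=-1, c1=-1)
[Jacobi] macro 7: S0 reads c1=-1 → after 1×micro: -1; S1 reads c0=-1 → after 2×micro: -1 ⇒ (c0=-1, c1=-1)
[Jacobi] macro 8: S0 reads c1=-1 → after 1×micro: -1; S1 reads c0=-1 → after 2×micro: -1 ⇒ (c0=-1, c1=-1)
[Jacobi] macro 9: S0 reads c1=-1 → after 1×micro: -1; S1 reads c0=-1 → after 2×micro: -1 ⇒ (c0=-1, c1=-1)
[Gauss-Seidel] macro 1: S0 reads c1=4 → after 1×micro: 4; S1 reads c0=4 → after 2×micro: -1 ⇒ (c0=4, c1=-1)
[Gauss-Seidel] macro 2: S0 reads c1=-1 → after 1×micro: -1; S1 reads c0=-1 → after 2×micro: -1 ⇒ (c0=-1, c1=-1)
[Gauss-Seidel] macro 3: S0 reads c1=-1 → after 1×micro: -1; S1 reads c0=-1 → after 2×micro: -1 ⇒ (c0=-1, c1=-1)
[Gauss-Seidel] macro 4: S0 reads c1=-1 → after 1×micro: -1; S1 reads c0=-1 → after 2×micro: -1 ⇒ (c0=-1, c1=-1)
[Gauss-Seidel] macro 5: S0 reads c1=-1 → after 1×micro: -1; S1 reads c0=-1 → after 2×micro: -1 ⇒ (c0=-1, c1=-1)
[Gauss-Seidel] macro 6: S0 reads c1=-1 → after 1×micro: -1; S1 reads c0=-1 → after 2×micro: -1 ⇒ (c0=-1, c1=-1)
[Gauss-Seidel] macro 7: S0 reads c1=-1 → after 1×micro: -1; S1 reads c0=-1 → after 2×micro: -1 ⇒ (c0=-1, c1=-1)
[Gauss-Seidel] macro 8: S0 reads c1=-1 → after 1×micro: -1; S1 reads c0=-1 → after 2×micro: -1 ⇒ (c0=-1, c1=-1)
[Gauss-Seidel] macro 9: S0 reads c1=-1 → after 1×micro: -1; S1 reads c0=-1 → after 2×micro: -1 ⇒ (c0=-1, c1=-1)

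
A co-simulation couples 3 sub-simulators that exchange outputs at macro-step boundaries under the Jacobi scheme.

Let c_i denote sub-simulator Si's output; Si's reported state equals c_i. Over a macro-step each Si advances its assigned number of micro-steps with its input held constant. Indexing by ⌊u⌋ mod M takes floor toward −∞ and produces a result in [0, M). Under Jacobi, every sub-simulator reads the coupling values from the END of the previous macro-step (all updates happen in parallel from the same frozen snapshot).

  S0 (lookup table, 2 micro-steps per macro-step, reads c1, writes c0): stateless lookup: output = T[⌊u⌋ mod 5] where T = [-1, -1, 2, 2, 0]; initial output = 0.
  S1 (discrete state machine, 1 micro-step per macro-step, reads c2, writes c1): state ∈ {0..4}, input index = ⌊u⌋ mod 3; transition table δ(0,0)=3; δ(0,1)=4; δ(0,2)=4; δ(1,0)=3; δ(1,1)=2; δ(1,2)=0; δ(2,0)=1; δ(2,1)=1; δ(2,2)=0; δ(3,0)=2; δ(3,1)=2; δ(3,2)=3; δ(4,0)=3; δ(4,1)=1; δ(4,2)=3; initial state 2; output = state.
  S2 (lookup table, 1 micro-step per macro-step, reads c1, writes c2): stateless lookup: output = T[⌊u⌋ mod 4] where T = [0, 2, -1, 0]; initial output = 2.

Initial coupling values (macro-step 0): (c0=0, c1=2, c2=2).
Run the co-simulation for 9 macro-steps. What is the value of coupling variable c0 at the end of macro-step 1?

macro 1: S0 reads c1=2 → after 2×micro: 2; S1 reads c2=2 → after 1×micro: 0; S2 reads c1=2 → after 1×micro: -1 ⇒ (c0=2, c1=0, c2=-1)
macro 2: S0 reads c1=0 → after 2×micro: -1; S1 reads c2=-1 → after 1×micro: 4; S2 reads c1=0 → after 1×micro: 0 ⇒ (c0=-1, c1=4, c2=0)
macro 3: S0 reads c1=4 → after 2×micro: 0; S1 reads c2=0 → after 1×micro: 3; S2 reads c1=4 → after 1×micro: 0 ⇒ (c0=0, c1=3, c2=0)
macro 4: S0 reads c1=3 → after 2×micro: 2; S1 reads c2=0 → after 1×micro: 2; S2 reads c1=3 → after 1×micro: 0 ⇒ (c0=2, c1=2, c2=0)
macro 5: S0 reads c1=2 → after 2×micro: 2; S1 reads c2=0 → after 1×micro: 1; S2 reads c1=2 → after 1×micro: -1 ⇒ (c0=2, c1=1, c2=-1)
macro 6: S0 reads c1=1 → after 2×micro: -1; S1 reads c2=-1 → after 1×micro: 0; S2 reads c1=1 → after 1×micro: 2 ⇒ (c0=-1, c1=0, c2=2)
macro 7: S0 reads c1=0 → after 2×micro: -1; S1 reads c2=2 → after 1×micro: 4; S2 reads c1=0 → after 1×micro: 0 ⇒ (c0=-1, c1=4, c2=0)
macro 8: S0 reads c1=4 → after 2×micro: 0; S1 reads c2=0 → after 1×micro: 3; S2 reads c1=4 → after 1×micro: 0 ⇒ (c0=0, c1=3, c2=0)
macro 9: S0 reads c1=3 → after 2×micro: 2; S1 reads c2=0 → after 1×micro: 2; S2 reads c1=3 → after 1×micro: 0 ⇒ (c0=2, c1=2, c2=0)

c0 at macro-step 1 = 2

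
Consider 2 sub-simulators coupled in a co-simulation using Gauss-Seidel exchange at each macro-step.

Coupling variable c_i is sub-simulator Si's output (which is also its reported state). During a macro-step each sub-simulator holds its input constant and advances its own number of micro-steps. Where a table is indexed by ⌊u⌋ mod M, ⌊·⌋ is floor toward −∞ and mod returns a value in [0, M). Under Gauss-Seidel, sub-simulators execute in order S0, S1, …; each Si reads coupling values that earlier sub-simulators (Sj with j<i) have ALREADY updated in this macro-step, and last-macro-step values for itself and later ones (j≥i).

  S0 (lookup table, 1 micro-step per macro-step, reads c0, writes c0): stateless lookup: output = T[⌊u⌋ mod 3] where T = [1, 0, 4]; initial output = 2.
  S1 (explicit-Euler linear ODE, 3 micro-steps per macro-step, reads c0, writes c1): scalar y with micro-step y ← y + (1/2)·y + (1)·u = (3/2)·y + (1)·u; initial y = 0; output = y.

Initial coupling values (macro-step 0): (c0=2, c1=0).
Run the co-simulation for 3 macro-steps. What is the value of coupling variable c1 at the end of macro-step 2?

c1 at macro-step 2 = 513/8

macro 1: S0 reads c0=2 → after 1×micro: 4; S1 reads c0=4 → after 3×micro: 19 ⇒ (c0=4, c1=19)
macro 2: S0 reads c0=4 → after 1×micro: 0; S1 reads c0=0 → after 3×micro: 513/8 ⇒ (c0=0, c1=513/8)
macro 3: S0 reads c0=0 → after 1×micro: 1; S1 reads c0=1 → after 3×micro: 14155/64 ⇒ (c0=1, c1=14155/64)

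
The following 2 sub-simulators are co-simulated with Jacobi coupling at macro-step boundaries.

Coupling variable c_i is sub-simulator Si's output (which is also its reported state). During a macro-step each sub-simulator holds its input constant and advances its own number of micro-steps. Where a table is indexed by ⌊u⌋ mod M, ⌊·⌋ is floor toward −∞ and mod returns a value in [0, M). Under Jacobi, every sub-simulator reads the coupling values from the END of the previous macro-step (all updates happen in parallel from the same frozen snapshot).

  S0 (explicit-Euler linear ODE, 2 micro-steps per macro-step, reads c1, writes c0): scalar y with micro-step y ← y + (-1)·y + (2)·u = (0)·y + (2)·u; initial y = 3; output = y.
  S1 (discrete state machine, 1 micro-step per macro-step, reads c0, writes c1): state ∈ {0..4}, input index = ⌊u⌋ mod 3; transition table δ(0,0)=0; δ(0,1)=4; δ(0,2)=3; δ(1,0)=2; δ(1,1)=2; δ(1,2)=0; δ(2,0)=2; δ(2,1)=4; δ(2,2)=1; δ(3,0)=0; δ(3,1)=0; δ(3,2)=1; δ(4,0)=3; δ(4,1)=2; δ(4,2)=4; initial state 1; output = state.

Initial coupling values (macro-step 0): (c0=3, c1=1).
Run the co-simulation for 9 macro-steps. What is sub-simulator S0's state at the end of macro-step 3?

macro 1: S0 reads c1=1 → after 2×micro: 2; S1 reads c0=3 → after 1×micro: 2 ⇒ (c0=2, c1=2)
macro 2: S0 reads c1=2 → after 2×micro: 4; S1 reads c0=2 → after 1×micro: 1 ⇒ (c0=4, c1=1)
macro 3: S0 reads c1=1 → after 2×micro: 2; S1 reads c0=4 → after 1×micro: 2 ⇒ (c0=2, c1=2)
macro 4: S0 reads c1=2 → after 2×micro: 4; S1 reads c0=2 → after 1×micro: 1 ⇒ (c0=4, c1=1)
macro 5: S0 reads c1=1 → after 2×micro: 2; S1 reads c0=4 → after 1×micro: 2 ⇒ (c0=2, c1=2)
macro 6: S0 reads c1=2 → after 2×micro: 4; S1 reads c0=2 → after 1×micro: 1 ⇒ (c0=4, c1=1)
macro 7: S0 reads c1=1 → after 2×micro: 2; S1 reads c0=4 → after 1×micro: 2 ⇒ (c0=2, c1=2)
macro 8: S0 reads c1=2 → after 2×micro: 4; S1 reads c0=2 → after 1×micro: 1 ⇒ (c0=4, c1=1)
macro 9: S0 reads c1=1 → after 2×micro: 2; S1 reads c0=4 → after 1×micro: 2 ⇒ (c0=2, c1=2)

S0 state at macro-step 3 = 2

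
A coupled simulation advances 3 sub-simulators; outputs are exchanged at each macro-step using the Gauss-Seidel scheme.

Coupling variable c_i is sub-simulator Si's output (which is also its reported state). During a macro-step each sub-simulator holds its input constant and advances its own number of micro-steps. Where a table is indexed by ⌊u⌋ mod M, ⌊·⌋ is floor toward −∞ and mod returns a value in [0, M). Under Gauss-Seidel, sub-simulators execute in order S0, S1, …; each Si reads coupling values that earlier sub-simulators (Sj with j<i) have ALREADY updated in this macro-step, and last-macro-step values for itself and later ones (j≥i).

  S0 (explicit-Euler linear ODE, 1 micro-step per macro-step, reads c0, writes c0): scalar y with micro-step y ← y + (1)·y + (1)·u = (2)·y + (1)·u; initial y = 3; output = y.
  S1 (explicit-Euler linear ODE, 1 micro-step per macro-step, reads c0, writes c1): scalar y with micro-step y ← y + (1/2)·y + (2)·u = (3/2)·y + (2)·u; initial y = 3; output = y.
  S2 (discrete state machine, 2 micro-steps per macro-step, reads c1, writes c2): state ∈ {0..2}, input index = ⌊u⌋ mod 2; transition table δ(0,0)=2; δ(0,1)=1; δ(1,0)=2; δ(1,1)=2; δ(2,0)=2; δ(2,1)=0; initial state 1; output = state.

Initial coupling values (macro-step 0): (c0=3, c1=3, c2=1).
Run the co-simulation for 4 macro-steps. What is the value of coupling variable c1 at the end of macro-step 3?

c1 at macro-step 3 = 2349/8

macro 1: S0 reads c0=3 → after 1×micro: 9; S1 reads c0=9 → after 1×micro: 45/2; S2 reads c1=45/2 → after 2×micro: 2 ⇒ (c0=9, c1=45/2, c2=2)
macro 2: S0 reads c0=9 → after 1×micro: 27; S1 reads c0=27 → after 1×micro: 351/4; S2 reads c1=351/4 → after 2×micro: 1 ⇒ (c0=27, c1=351/4, c2=1)
macro 3: S0 reads c0=27 → after 1×micro: 81; S1 reads c0=81 → after 1×micro: 2349/8; S2 reads c1=2349/8 → after 2×micro: 0 ⇒ (c0=81, c1=2349/8, c2=0)
macro 4: S0 reads c0=81 → after 1×micro: 243; S1 reads c0=243 → after 1×micro: 14823/16; S2 reads c1=14823/16 → after 2×micro: 2 ⇒ (c0=243, c1=14823/16, c2=2)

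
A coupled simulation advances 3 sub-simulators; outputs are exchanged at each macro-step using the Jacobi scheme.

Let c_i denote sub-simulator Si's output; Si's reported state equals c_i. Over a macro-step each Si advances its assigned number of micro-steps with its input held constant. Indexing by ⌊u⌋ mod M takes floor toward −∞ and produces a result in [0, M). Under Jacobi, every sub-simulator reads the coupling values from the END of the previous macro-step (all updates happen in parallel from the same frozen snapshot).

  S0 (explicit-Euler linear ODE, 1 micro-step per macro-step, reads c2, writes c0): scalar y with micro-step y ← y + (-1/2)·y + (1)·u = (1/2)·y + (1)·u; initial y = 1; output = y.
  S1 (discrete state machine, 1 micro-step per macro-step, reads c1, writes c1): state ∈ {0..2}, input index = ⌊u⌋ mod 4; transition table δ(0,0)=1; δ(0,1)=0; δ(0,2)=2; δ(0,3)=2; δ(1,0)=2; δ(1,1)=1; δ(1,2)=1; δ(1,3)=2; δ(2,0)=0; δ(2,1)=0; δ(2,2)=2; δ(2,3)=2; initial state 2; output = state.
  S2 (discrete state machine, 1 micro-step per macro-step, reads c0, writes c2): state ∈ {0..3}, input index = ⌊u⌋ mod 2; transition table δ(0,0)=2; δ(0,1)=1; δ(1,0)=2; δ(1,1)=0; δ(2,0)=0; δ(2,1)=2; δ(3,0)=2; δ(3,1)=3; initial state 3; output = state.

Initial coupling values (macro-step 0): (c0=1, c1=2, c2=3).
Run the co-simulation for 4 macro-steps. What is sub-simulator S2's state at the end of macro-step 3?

macro 1: S0 reads c2=3 → after 1×micro: 7/2; S1 reads c1=2 → after 1×micro: 2; S2 reads c0=1 → after 1×micro: 3 ⇒ (c0=7/2, c1=2, c2=3)
macro 2: S0 reads c2=3 → after 1×micro: 19/4; S1 reads c1=2 → after 1×micro: 2; S2 reads c0=7/2 → after 1×micro: 3 ⇒ (c0=19/4, c1=2, c2=3)
macro 3: S0 reads c2=3 → after 1×micro: 43/8; S1 reads c1=2 → after 1×micro: 2; S2 reads c0=19/4 → after 1×micro: 2 ⇒ (c0=43/8, c1=2, c2=2)
macro 4: S0 reads c2=2 → after 1×micro: 75/16; S1 reads c1=2 → after 1×micro: 2; S2 reads c0=43/8 → after 1×micro: 2 ⇒ (c0=75/16, c1=2, c2=2)

S2 state at macro-step 3 = 2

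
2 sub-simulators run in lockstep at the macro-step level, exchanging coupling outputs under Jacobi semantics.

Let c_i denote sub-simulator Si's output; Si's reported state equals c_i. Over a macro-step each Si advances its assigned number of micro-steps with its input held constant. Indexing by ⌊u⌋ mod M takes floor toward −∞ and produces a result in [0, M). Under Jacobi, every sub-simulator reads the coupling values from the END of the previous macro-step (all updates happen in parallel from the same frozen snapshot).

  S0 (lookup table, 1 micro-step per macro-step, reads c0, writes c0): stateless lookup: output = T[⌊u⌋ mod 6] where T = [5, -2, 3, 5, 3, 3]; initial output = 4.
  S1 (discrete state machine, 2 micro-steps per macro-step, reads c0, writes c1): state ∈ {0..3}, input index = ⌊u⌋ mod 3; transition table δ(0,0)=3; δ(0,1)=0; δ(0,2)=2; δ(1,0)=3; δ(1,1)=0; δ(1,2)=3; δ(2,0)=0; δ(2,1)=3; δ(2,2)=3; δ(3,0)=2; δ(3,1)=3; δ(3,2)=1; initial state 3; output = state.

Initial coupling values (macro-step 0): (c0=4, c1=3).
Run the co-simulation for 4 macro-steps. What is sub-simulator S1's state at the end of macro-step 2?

S1 state at macro-step 2 = 0

macro 1: S0 reads c0=4 → after 1×micro: 3; S1 reads c0=4 → after 2×micro: 3 ⇒ (c0=3, c1=3)
macro 2: S0 reads c0=3 → after 1×micro: 5; S1 reads c0=3 → after 2×micro: 0 ⇒ (c0=5, c1=0)
macro 3: S0 reads c0=5 → after 1×micro: 3; S1 reads c0=5 → after 2×micro: 3 ⇒ (c0=3, c1=3)
macro 4: S0 reads c0=3 → after 1×micro: 5; S1 reads c0=3 → after 2×micro: 0 ⇒ (c0=5, c1=0)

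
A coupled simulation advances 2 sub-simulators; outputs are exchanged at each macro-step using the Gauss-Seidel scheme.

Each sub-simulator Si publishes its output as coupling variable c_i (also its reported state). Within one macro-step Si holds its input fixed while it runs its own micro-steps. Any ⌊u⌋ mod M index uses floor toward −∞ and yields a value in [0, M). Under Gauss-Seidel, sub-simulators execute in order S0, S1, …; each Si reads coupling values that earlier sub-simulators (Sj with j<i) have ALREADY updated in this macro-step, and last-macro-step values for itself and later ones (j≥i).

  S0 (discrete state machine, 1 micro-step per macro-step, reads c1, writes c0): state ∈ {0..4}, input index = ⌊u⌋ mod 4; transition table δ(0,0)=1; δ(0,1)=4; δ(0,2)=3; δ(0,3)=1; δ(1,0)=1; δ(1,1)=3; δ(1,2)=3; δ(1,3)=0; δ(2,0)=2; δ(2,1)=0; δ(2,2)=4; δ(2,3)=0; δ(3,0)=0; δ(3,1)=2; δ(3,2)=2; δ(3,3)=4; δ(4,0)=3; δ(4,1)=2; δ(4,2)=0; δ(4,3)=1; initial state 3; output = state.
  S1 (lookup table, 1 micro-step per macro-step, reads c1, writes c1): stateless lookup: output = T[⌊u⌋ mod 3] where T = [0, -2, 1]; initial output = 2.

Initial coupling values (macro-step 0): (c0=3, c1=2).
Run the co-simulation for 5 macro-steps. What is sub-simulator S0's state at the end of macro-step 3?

S0 state at macro-step 3 = 3

macro 1: S0 reads c1=2 → after 1×micro: 2; S1 reads c1=2 → after 1×micro: 1 ⇒ (c0=2, c1=1)
macro 2: S0 reads c1=1 → after 1×micro: 0; S1 reads c1=1 → after 1×micro: -2 ⇒ (c0=0, c1=-2)
macro 3: S0 reads c1=-2 → after 1×micro: 3; S1 reads c1=-2 → after 1×micro: -2 ⇒ (c0=3, c1=-2)
macro 4: S0 reads c1=-2 → after 1×micro: 2; S1 reads c1=-2 → after 1×micro: -2 ⇒ (c0=2, c1=-2)
macro 5: S0 reads c1=-2 → after 1×micro: 4; S1 reads c1=-2 → after 1×micro: -2 ⇒ (c0=4, c1=-2)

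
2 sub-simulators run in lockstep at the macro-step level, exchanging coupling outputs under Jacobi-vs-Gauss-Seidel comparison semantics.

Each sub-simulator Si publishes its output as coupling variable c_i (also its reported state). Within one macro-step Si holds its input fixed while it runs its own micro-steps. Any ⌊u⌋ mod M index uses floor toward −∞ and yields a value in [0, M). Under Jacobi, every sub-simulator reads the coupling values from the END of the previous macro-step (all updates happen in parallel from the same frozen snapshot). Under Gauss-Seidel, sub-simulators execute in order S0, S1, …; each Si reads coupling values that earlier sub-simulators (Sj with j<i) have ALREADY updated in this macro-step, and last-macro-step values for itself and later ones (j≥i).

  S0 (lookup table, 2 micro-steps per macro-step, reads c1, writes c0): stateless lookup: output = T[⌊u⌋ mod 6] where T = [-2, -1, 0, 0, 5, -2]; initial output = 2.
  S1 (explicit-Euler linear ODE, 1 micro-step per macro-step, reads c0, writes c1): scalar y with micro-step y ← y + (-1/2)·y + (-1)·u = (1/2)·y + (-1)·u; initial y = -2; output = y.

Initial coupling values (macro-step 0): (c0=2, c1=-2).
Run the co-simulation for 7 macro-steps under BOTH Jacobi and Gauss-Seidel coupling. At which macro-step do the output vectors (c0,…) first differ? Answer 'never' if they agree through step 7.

[Jacobi] macro 1: S0 reads c1=-2 → after 2×micro: 5; S1 reads c0=2 → after 1×micro: -3 ⇒ (c0=5, c1=-3)
[Jacobi] macro 2: S0 reads c1=-3 → after 2×micro: 0; S1 reads c0=5 → after 1×micro: -13/2 ⇒ (c0=0, c1=-13/2)
[Jacobi] macro 3: S0 reads c1=-13/2 → after 2×micro: -2; S1 reads c0=0 → after 1×micro: -13/4 ⇒ (c0=-2, c1=-13/4)
[Jacobi] macro 4: S0 reads c1=-13/4 → after 2×micro: 0; S1 reads c0=-2 → after 1×micro: 3/8 ⇒ (c0=0, c1=3/8)
[Jacobi] macro 5: S0 reads c1=3/8 → after 2×micro: -2; S1 reads c0=0 → after 1×micro: 3/16 ⇒ (c0=-2, c1=3/16)
[Jacobi] macro 6: S0 reads c1=3/16 → after 2×micro: -2; S1 reads c0=-2 → after 1×micro: 67/32 ⇒ (c0=-2, c1=67/32)
[Jacobi] macro 7: S0 reads c1=67/32 → after 2×micro: 0; S1 reads c0=-2 → after 1×micro: 195/64 ⇒ (c0=0, c1=195/64)
[Gauss-Seidel] macro 1: S0 reads c1=-2 → after 2×micro: 5; S1 reads c0=5 → after 1×micro: -6 ⇒ (c0=5, c1=-6)
[Gauss-Seidel] macro 2: S0 reads c1=-6 → after 2×micro: -2; S1 reads c0=-2 → after 1×micro: -1 ⇒ (c0=-2, c1=-1)
[Gauss-Seidel] macro 3: S0 reads c1=-1 → after 2×micro: -2; S1 reads c0=-2 → after 1×micro: 3/2 ⇒ (c0=-2, c1=3/2)
[Gauss-Seidel] macro 4: S0 reads c1=3/2 → after 2×micro: -1; S1 reads c0=-1 → after 1×micro: 7/4 ⇒ (c0=-1, c1=7/4)
[Gauss-Seidel] macro 5: S0 reads c1=7/4 → after 2×micro: -1; S1 reads c0=-1 → after 1×micro: 15/8 ⇒ (c0=-1, c1=15/8)
[Gauss-Seidel] macro 6: S0 reads c1=15/8 → after 2×micro: -1; S1 reads c0=-1 → after 1×micro: 31/16 ⇒ (c0=-1, c1=31/16)
[Gauss-Seidel] macro 7: S0 reads c1=31/16 → after 2×micro: -1; S1 reads c0=-1 → after 1×micro: 63/32 ⇒ (c0=-1, c1=63/32)

first divergence at macro-step: 1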